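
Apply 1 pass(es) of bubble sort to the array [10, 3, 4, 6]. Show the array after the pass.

After pass 1: [3, 4, 6, 10] (3 swaps)
Total swaps: 3


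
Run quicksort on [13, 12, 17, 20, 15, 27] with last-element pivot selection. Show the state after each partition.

Partition 1: pivot=27 at index 5 -> [13, 12, 17, 20, 15, 27]
Partition 2: pivot=15 at index 2 -> [13, 12, 15, 20, 17, 27]
Partition 3: pivot=12 at index 0 -> [12, 13, 15, 20, 17, 27]
Partition 4: pivot=17 at index 3 -> [12, 13, 15, 17, 20, 27]


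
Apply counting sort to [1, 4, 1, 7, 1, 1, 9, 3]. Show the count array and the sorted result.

Count array: [0, 4, 0, 1, 1, 0, 0, 1, 0, 1]
(count[i] = number of elements equal to i)
Cumulative count: [0, 4, 4, 5, 6, 6, 6, 7, 7, 8]
Sorted: [1, 1, 1, 1, 3, 4, 7, 9]


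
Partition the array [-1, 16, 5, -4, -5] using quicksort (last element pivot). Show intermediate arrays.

Partition 1: pivot=-5 at index 0 -> [-5, 16, 5, -4, -1]
Partition 2: pivot=-1 at index 2 -> [-5, -4, -1, 16, 5]
Partition 3: pivot=5 at index 3 -> [-5, -4, -1, 5, 16]


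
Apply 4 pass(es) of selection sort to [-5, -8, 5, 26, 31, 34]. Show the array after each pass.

Pass 1: Select minimum -8 at index 1, swap -> [-8, -5, 5, 26, 31, 34]
Pass 2: Select minimum -5 at index 1, swap -> [-8, -5, 5, 26, 31, 34]
Pass 3: Select minimum 5 at index 2, swap -> [-8, -5, 5, 26, 31, 34]
Pass 4: Select minimum 26 at index 3, swap -> [-8, -5, 5, 26, 31, 34]


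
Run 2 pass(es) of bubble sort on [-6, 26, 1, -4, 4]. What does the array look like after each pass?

After pass 1: [-6, 1, -4, 4, 26] (3 swaps)
After pass 2: [-6, -4, 1, 4, 26] (1 swaps)
Total swaps: 4


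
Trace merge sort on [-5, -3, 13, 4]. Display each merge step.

Divide and conquer:
  Merge [-5] + [-3] -> [-5, -3]
  Merge [13] + [4] -> [4, 13]
  Merge [-5, -3] + [4, 13] -> [-5, -3, 4, 13]


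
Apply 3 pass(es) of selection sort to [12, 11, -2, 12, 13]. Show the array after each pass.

Pass 1: Select minimum -2 at index 2, swap -> [-2, 11, 12, 12, 13]
Pass 2: Select minimum 11 at index 1, swap -> [-2, 11, 12, 12, 13]
Pass 3: Select minimum 12 at index 2, swap -> [-2, 11, 12, 12, 13]


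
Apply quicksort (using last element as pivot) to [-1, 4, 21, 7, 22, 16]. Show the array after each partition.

Partition 1: pivot=16 at index 3 -> [-1, 4, 7, 16, 22, 21]
Partition 2: pivot=7 at index 2 -> [-1, 4, 7, 16, 22, 21]
Partition 3: pivot=4 at index 1 -> [-1, 4, 7, 16, 22, 21]
Partition 4: pivot=21 at index 4 -> [-1, 4, 7, 16, 21, 22]


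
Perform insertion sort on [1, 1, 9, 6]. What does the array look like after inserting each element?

First element 1 is already 'sorted'
Insert 1: shifted 0 elements -> [1, 1, 9, 6]
Insert 9: shifted 0 elements -> [1, 1, 9, 6]
Insert 6: shifted 1 elements -> [1, 1, 6, 9]


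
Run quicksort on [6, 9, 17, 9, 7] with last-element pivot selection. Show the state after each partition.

Partition 1: pivot=7 at index 1 -> [6, 7, 17, 9, 9]
Partition 2: pivot=9 at index 3 -> [6, 7, 9, 9, 17]


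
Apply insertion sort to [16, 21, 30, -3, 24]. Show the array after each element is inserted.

First element 16 is already 'sorted'
Insert 21: shifted 0 elements -> [16, 21, 30, -3, 24]
Insert 30: shifted 0 elements -> [16, 21, 30, -3, 24]
Insert -3: shifted 3 elements -> [-3, 16, 21, 30, 24]
Insert 24: shifted 1 elements -> [-3, 16, 21, 24, 30]


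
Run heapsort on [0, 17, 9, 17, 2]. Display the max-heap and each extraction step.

Build heap: [17, 17, 9, 0, 2]
Extract 17: [17, 2, 9, 0, 17]
Extract 17: [9, 2, 0, 17, 17]
Extract 9: [2, 0, 9, 17, 17]
Extract 2: [0, 2, 9, 17, 17]


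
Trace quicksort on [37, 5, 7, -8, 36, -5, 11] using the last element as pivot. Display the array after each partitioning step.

Partition 1: pivot=11 at index 4 -> [5, 7, -8, -5, 11, 37, 36]
Partition 2: pivot=-5 at index 1 -> [-8, -5, 5, 7, 11, 37, 36]
Partition 3: pivot=7 at index 3 -> [-8, -5, 5, 7, 11, 37, 36]
Partition 4: pivot=36 at index 5 -> [-8, -5, 5, 7, 11, 36, 37]


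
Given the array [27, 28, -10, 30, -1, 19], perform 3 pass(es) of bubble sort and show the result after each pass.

After pass 1: [27, -10, 28, -1, 19, 30] (3 swaps)
After pass 2: [-10, 27, -1, 19, 28, 30] (3 swaps)
After pass 3: [-10, -1, 19, 27, 28, 30] (2 swaps)
Total swaps: 8


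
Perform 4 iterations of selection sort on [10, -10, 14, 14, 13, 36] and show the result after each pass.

Pass 1: Select minimum -10 at index 1, swap -> [-10, 10, 14, 14, 13, 36]
Pass 2: Select minimum 10 at index 1, swap -> [-10, 10, 14, 14, 13, 36]
Pass 3: Select minimum 13 at index 4, swap -> [-10, 10, 13, 14, 14, 36]
Pass 4: Select minimum 14 at index 3, swap -> [-10, 10, 13, 14, 14, 36]


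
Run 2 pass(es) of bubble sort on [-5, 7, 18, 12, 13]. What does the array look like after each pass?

After pass 1: [-5, 7, 12, 13, 18] (2 swaps)
After pass 2: [-5, 7, 12, 13, 18] (0 swaps)
Total swaps: 2


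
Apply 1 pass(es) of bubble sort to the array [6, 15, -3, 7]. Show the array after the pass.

After pass 1: [6, -3, 7, 15] (2 swaps)
Total swaps: 2


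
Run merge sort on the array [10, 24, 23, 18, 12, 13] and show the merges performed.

Divide and conquer:
  Merge [24] + [23] -> [23, 24]
  Merge [10] + [23, 24] -> [10, 23, 24]
  Merge [12] + [13] -> [12, 13]
  Merge [18] + [12, 13] -> [12, 13, 18]
  Merge [10, 23, 24] + [12, 13, 18] -> [10, 12, 13, 18, 23, 24]


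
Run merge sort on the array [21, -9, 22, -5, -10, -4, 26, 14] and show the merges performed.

Divide and conquer:
  Merge [21] + [-9] -> [-9, 21]
  Merge [22] + [-5] -> [-5, 22]
  Merge [-9, 21] + [-5, 22] -> [-9, -5, 21, 22]
  Merge [-10] + [-4] -> [-10, -4]
  Merge [26] + [14] -> [14, 26]
  Merge [-10, -4] + [14, 26] -> [-10, -4, 14, 26]
  Merge [-9, -5, 21, 22] + [-10, -4, 14, 26] -> [-10, -9, -5, -4, 14, 21, 22, 26]


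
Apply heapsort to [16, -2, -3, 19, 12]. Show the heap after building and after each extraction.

Build heap: [19, 16, -3, -2, 12]
Extract 19: [16, 12, -3, -2, 19]
Extract 16: [12, -2, -3, 16, 19]
Extract 12: [-2, -3, 12, 16, 19]
Extract -2: [-3, -2, 12, 16, 19]


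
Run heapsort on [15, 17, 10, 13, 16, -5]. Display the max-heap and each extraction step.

Build heap: [17, 16, 10, 13, 15, -5]
Extract 17: [16, 15, 10, 13, -5, 17]
Extract 16: [15, 13, 10, -5, 16, 17]
Extract 15: [13, -5, 10, 15, 16, 17]
Extract 13: [10, -5, 13, 15, 16, 17]
Extract 10: [-5, 10, 13, 15, 16, 17]


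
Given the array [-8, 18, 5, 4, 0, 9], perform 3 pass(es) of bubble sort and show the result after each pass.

After pass 1: [-8, 5, 4, 0, 9, 18] (4 swaps)
After pass 2: [-8, 4, 0, 5, 9, 18] (2 swaps)
After pass 3: [-8, 0, 4, 5, 9, 18] (1 swaps)
Total swaps: 7


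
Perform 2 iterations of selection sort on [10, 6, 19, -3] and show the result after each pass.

Pass 1: Select minimum -3 at index 3, swap -> [-3, 6, 19, 10]
Pass 2: Select minimum 6 at index 1, swap -> [-3, 6, 19, 10]


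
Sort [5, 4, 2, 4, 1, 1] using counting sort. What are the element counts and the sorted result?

Count array: [0, 2, 1, 0, 2, 1]
(count[i] = number of elements equal to i)
Cumulative count: [0, 2, 3, 3, 5, 6]
Sorted: [1, 1, 2, 4, 4, 5]


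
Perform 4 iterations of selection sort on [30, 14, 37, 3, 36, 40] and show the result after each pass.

Pass 1: Select minimum 3 at index 3, swap -> [3, 14, 37, 30, 36, 40]
Pass 2: Select minimum 14 at index 1, swap -> [3, 14, 37, 30, 36, 40]
Pass 3: Select minimum 30 at index 3, swap -> [3, 14, 30, 37, 36, 40]
Pass 4: Select minimum 36 at index 4, swap -> [3, 14, 30, 36, 37, 40]


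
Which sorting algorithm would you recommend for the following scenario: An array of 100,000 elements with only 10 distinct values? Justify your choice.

Best choice: 3-way quicksort or Counting sort
Reason: 3-way (Dutch national flag) partitioning groups every copy of the pivot together, so with only d=10 distinct keys quicksort finishes in O(n log d) expected time, which is effectively linear; counting sort runs in O(n + k) where k is the size of the key range (not the number of distinct values), so it is linear when the 10 values are integers drawn from a small known range


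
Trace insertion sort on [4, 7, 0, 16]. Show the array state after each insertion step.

First element 4 is already 'sorted'
Insert 7: shifted 0 elements -> [4, 7, 0, 16]
Insert 0: shifted 2 elements -> [0, 4, 7, 16]
Insert 16: shifted 0 elements -> [0, 4, 7, 16]


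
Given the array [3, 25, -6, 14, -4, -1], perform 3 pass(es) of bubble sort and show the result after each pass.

After pass 1: [3, -6, 14, -4, -1, 25] (4 swaps)
After pass 2: [-6, 3, -4, -1, 14, 25] (3 swaps)
After pass 3: [-6, -4, -1, 3, 14, 25] (2 swaps)
Total swaps: 9


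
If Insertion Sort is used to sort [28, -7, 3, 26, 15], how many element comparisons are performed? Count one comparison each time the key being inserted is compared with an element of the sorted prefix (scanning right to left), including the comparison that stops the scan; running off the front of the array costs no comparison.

Insert -7: 28 > -7 (shift), reached front = 1 comparison(s) -> [-7, 28, 3, 26, 15]
Insert 3: 28 > 3 (shift), -7 <= 3 (stop) = 2 comparison(s) -> [-7, 3, 28, 26, 15]
Insert 26: 28 > 26 (shift), 3 <= 26 (stop) = 2 comparison(s) -> [-7, 3, 26, 28, 15]
Insert 15: 28 > 15 (shift), 26 > 15 (shift), 3 <= 15 (stop) = 3 comparison(s) -> [-7, 3, 15, 26, 28]
Total comparisons: 1 + 2 + 2 + 3 = 8


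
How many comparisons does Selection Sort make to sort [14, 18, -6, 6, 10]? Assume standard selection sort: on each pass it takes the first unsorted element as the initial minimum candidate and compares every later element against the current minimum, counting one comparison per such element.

Pass 1: scan indices 1..4 for the minimum = 4 comparison(s); min is -6, place at index 0 -> [-6, 18, 14, 6, 10]
Pass 2: scan indices 2..4 for the minimum = 3 comparison(s); min is 6, place at index 1 -> [-6, 6, 14, 18, 10]
Pass 3: scan indices 3..4 for the minimum = 2 comparison(s); min is 10, place at index 2 -> [-6, 6, 10, 18, 14]
Pass 4: scan indices 4..4 for the minimum = 1 comparison(s); min is 14, place at index 3 -> [-6, 6, 10, 14, 18]
Selection sort always scans the whole unsorted suffix, so the count is (n-1) + (n-2) + ... + 1 = n(n-1)/2 = 5*4/2 = 10 regardless of the input order.
Total comparisons: 4 + 3 + 2 + 1 = 10


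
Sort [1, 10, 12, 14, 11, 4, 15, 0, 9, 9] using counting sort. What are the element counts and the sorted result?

Count array: [1, 1, 0, 0, 1, 0, 0, 0, 0, 2, 1, 1, 1, 0, 1, 1]
(count[i] = number of elements equal to i)
Cumulative count: [1, 2, 2, 2, 3, 3, 3, 3, 3, 5, 6, 7, 8, 8, 9, 10]
Sorted: [0, 1, 4, 9, 9, 10, 11, 12, 14, 15]


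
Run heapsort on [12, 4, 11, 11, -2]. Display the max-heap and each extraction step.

Build heap: [12, 11, 11, 4, -2]
Extract 12: [11, 4, 11, -2, 12]
Extract 11: [11, 4, -2, 11, 12]
Extract 11: [4, -2, 11, 11, 12]
Extract 4: [-2, 4, 11, 11, 12]


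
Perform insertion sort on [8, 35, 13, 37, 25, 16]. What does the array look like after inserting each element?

First element 8 is already 'sorted'
Insert 35: shifted 0 elements -> [8, 35, 13, 37, 25, 16]
Insert 13: shifted 1 elements -> [8, 13, 35, 37, 25, 16]
Insert 37: shifted 0 elements -> [8, 13, 35, 37, 25, 16]
Insert 25: shifted 2 elements -> [8, 13, 25, 35, 37, 16]
Insert 16: shifted 3 elements -> [8, 13, 16, 25, 35, 37]


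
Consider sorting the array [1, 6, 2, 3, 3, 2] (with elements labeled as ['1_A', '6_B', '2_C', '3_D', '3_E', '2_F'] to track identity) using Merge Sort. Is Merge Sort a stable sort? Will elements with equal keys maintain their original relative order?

Trace Merge Sort on the labeled array (the key is the number; the letter only tracks identity):
  Merge [6_B] + [2_C] -> [2_C, 6_B]
  Merge [1_A] + [2_C, 6_B] -> [1_A, 2_C, 6_B]
  Merge [3_E] + [2_F] -> [2_F, 3_E]
  Merge [3_D] + [2_F, 3_E] -> [2_F, 3_D, 3_E]
  Merge [1_A, 2_C, 6_B] + [2_F, 3_D, 3_E] -> [1_A, 2_C, 2_F, 3_D, 3_E, 6_B]
Final order: [1_A, 2_C, 2_F, 3_D, 3_E, 6_B]
Equal keys:
  value 2: originally 2_C, 2_F; after sorting 2_C, 2_F -> order preserved
  value 3: originally 3_D, 3_E; after sorting 3_D, 3_E -> order preserved
All equal keys kept their original relative order. Merge Sort is stable: when the heads of the two halves are equal the merge takes from the left half first.
Answer: Stable


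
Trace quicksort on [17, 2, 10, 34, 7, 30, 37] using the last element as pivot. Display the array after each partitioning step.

Partition 1: pivot=37 at index 6 -> [17, 2, 10, 34, 7, 30, 37]
Partition 2: pivot=30 at index 4 -> [17, 2, 10, 7, 30, 34, 37]
Partition 3: pivot=7 at index 1 -> [2, 7, 10, 17, 30, 34, 37]
Partition 4: pivot=17 at index 3 -> [2, 7, 10, 17, 30, 34, 37]


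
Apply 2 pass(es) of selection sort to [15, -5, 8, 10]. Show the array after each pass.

Pass 1: Select minimum -5 at index 1, swap -> [-5, 15, 8, 10]
Pass 2: Select minimum 8 at index 2, swap -> [-5, 8, 15, 10]


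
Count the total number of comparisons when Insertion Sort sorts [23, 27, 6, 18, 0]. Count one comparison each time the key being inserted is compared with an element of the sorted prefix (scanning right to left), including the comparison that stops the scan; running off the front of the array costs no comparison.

Insert 27: 23 <= 27 (stop) = 1 comparison(s) -> [23, 27, 6, 18, 0]
Insert 6: 27 > 6 (shift), 23 > 6 (shift), reached front = 2 comparison(s) -> [6, 23, 27, 18, 0]
Insert 18: 27 > 18 (shift), 23 > 18 (shift), 6 <= 18 (stop) = 3 comparison(s) -> [6, 18, 23, 27, 0]
Insert 0: 27 > 0 (shift), 23 > 0 (shift), 18 > 0 (shift), 6 > 0 (shift), reached front = 4 comparison(s) -> [0, 6, 18, 23, 27]
Total comparisons: 1 + 2 + 3 + 4 = 10


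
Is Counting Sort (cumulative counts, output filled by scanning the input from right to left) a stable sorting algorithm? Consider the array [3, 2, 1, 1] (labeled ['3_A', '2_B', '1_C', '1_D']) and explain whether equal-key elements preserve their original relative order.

Trace Counting Sort on the labeled array (the key is the number; the letter only tracks identity):
  Counts for values 0..3: [0, 2, 1, 1]
  Cumulative counts: [0, 2, 3, 4]
  Scan right to left: place 1_D at output index 1
  Scan right to left: place 1_C at output index 0
  Scan right to left: place 2_B at output index 2
  Scan right to left: place 3_A at output index 3
  Output: [1_C, 1_D, 2_B, 3_A]
Equal keys:
  value 1: originally 1_C, 1_D; after sorting 1_C, 1_D -> order preserved
All equal keys kept their original relative order. Counting Sort is stable: scanning the input right to left with decreasing cumulative counts places later duplicates at later output positions.
Answer: Stable


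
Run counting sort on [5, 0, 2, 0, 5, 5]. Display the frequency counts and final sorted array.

Count array: [2, 0, 1, 0, 0, 3]
(count[i] = number of elements equal to i)
Cumulative count: [2, 2, 3, 3, 3, 6]
Sorted: [0, 0, 2, 5, 5, 5]


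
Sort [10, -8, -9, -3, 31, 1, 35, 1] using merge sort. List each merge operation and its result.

Divide and conquer:
  Merge [10] + [-8] -> [-8, 10]
  Merge [-9] + [-3] -> [-9, -3]
  Merge [-8, 10] + [-9, -3] -> [-9, -8, -3, 10]
  Merge [31] + [1] -> [1, 31]
  Merge [35] + [1] -> [1, 35]
  Merge [1, 31] + [1, 35] -> [1, 1, 31, 35]
  Merge [-9, -8, -3, 10] + [1, 1, 31, 35] -> [-9, -8, -3, 1, 1, 10, 31, 35]


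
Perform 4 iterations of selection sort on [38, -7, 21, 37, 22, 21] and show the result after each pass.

Pass 1: Select minimum -7 at index 1, swap -> [-7, 38, 21, 37, 22, 21]
Pass 2: Select minimum 21 at index 2, swap -> [-7, 21, 38, 37, 22, 21]
Pass 3: Select minimum 21 at index 5, swap -> [-7, 21, 21, 37, 22, 38]
Pass 4: Select minimum 22 at index 4, swap -> [-7, 21, 21, 22, 37, 38]


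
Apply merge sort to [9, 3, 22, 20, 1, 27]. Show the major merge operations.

Divide and conquer:
  Merge [3] + [22] -> [3, 22]
  Merge [9] + [3, 22] -> [3, 9, 22]
  Merge [1] + [27] -> [1, 27]
  Merge [20] + [1, 27] -> [1, 20, 27]
  Merge [3, 9, 22] + [1, 20, 27] -> [1, 3, 9, 20, 22, 27]


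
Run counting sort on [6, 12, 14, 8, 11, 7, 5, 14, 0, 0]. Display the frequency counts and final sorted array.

Count array: [2, 0, 0, 0, 0, 1, 1, 1, 1, 0, 0, 1, 1, 0, 2]
(count[i] = number of elements equal to i)
Cumulative count: [2, 2, 2, 2, 2, 3, 4, 5, 6, 6, 6, 7, 8, 8, 10]
Sorted: [0, 0, 5, 6, 7, 8, 11, 12, 14, 14]


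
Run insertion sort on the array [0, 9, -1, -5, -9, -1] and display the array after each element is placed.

First element 0 is already 'sorted'
Insert 9: shifted 0 elements -> [0, 9, -1, -5, -9, -1]
Insert -1: shifted 2 elements -> [-1, 0, 9, -5, -9, -1]
Insert -5: shifted 3 elements -> [-5, -1, 0, 9, -9, -1]
Insert -9: shifted 4 elements -> [-9, -5, -1, 0, 9, -1]
Insert -1: shifted 2 elements -> [-9, -5, -1, -1, 0, 9]


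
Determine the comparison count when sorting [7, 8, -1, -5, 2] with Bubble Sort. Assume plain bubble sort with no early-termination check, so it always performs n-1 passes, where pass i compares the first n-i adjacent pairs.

Pass 1: compare adjacent pairs (0,1)..(3,4) = 4 comparison(s), 3 swap(s) -> [7, -1, -5, 2, 8]
Pass 2: compare adjacent pairs (0,1)..(2,3) = 3 comparison(s), 3 swap(s) -> [-1, -5, 2, 7, 8]
Pass 3: compare adjacent pairs (0,1)..(1,2) = 2 comparison(s), 1 swap(s) -> [-5, -1, 2, 7, 8]
Pass 4: compare adjacent pairs (0,1)..(0,1) = 1 comparison(s), 0 swap(s) -> [-5, -1, 2, 7, 8]
Total comparisons: 4 + 3 + 2 + 1 = 10


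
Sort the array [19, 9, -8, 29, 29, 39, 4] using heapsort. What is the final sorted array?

Build heap: [39, 29, 19, 9, 29, -8, 4]
Extract 39: [29, 29, 19, 9, 4, -8, 39]
Extract 29: [29, 9, 19, -8, 4, 29, 39]
Extract 29: [19, 9, 4, -8, 29, 29, 39]
Extract 19: [9, -8, 4, 19, 29, 29, 39]
Extract 9: [4, -8, 9, 19, 29, 29, 39]
Extract 4: [-8, 4, 9, 19, 29, 29, 39]


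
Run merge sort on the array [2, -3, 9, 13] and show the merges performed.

Divide and conquer:
  Merge [2] + [-3] -> [-3, 2]
  Merge [9] + [13] -> [9, 13]
  Merge [-3, 2] + [9, 13] -> [-3, 2, 9, 13]


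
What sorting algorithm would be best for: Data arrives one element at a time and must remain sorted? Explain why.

Best choice: Insertion sort
Reason: Insertion sort naturally handles online/streaming input by inserting each new element into sorted position


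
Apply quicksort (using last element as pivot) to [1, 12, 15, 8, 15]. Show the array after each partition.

Partition 1: pivot=15 at index 4 -> [1, 12, 15, 8, 15]
Partition 2: pivot=8 at index 1 -> [1, 8, 15, 12, 15]
Partition 3: pivot=12 at index 2 -> [1, 8, 12, 15, 15]


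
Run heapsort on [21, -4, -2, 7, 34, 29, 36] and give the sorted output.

Build heap: [36, 34, 29, 7, -4, 21, -2]
Extract 36: [34, 7, 29, -2, -4, 21, 36]
Extract 34: [29, 7, 21, -2, -4, 34, 36]
Extract 29: [21, 7, -4, -2, 29, 34, 36]
Extract 21: [7, -2, -4, 21, 29, 34, 36]
Extract 7: [-2, -4, 7, 21, 29, 34, 36]
Extract -2: [-4, -2, 7, 21, 29, 34, 36]


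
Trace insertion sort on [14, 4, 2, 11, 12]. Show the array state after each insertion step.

First element 14 is already 'sorted'
Insert 4: shifted 1 elements -> [4, 14, 2, 11, 12]
Insert 2: shifted 2 elements -> [2, 4, 14, 11, 12]
Insert 11: shifted 1 elements -> [2, 4, 11, 14, 12]
Insert 12: shifted 1 elements -> [2, 4, 11, 12, 14]


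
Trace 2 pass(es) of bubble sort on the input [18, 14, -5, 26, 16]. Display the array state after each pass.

After pass 1: [14, -5, 18, 16, 26] (3 swaps)
After pass 2: [-5, 14, 16, 18, 26] (2 swaps)
Total swaps: 5


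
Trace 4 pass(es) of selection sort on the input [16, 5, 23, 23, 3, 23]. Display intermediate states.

Pass 1: Select minimum 3 at index 4, swap -> [3, 5, 23, 23, 16, 23]
Pass 2: Select minimum 5 at index 1, swap -> [3, 5, 23, 23, 16, 23]
Pass 3: Select minimum 16 at index 4, swap -> [3, 5, 16, 23, 23, 23]
Pass 4: Select minimum 23 at index 3, swap -> [3, 5, 16, 23, 23, 23]


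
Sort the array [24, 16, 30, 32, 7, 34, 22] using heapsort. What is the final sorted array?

Build heap: [34, 32, 30, 16, 7, 24, 22]
Extract 34: [32, 22, 30, 16, 7, 24, 34]
Extract 32: [30, 22, 24, 16, 7, 32, 34]
Extract 30: [24, 22, 7, 16, 30, 32, 34]
Extract 24: [22, 16, 7, 24, 30, 32, 34]
Extract 22: [16, 7, 22, 24, 30, 32, 34]
Extract 16: [7, 16, 22, 24, 30, 32, 34]


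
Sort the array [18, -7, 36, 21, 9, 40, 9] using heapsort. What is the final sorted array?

Build heap: [40, 21, 36, -7, 9, 18, 9]
Extract 40: [36, 21, 18, -7, 9, 9, 40]
Extract 36: [21, 9, 18, -7, 9, 36, 40]
Extract 21: [18, 9, 9, -7, 21, 36, 40]
Extract 18: [9, -7, 9, 18, 21, 36, 40]
Extract 9: [9, -7, 9, 18, 21, 36, 40]
Extract 9: [-7, 9, 9, 18, 21, 36, 40]


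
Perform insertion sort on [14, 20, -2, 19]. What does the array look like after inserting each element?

First element 14 is already 'sorted'
Insert 20: shifted 0 elements -> [14, 20, -2, 19]
Insert -2: shifted 2 elements -> [-2, 14, 20, 19]
Insert 19: shifted 1 elements -> [-2, 14, 19, 20]


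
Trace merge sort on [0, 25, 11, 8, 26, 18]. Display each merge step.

Divide and conquer:
  Merge [25] + [11] -> [11, 25]
  Merge [0] + [11, 25] -> [0, 11, 25]
  Merge [26] + [18] -> [18, 26]
  Merge [8] + [18, 26] -> [8, 18, 26]
  Merge [0, 11, 25] + [8, 18, 26] -> [0, 8, 11, 18, 25, 26]


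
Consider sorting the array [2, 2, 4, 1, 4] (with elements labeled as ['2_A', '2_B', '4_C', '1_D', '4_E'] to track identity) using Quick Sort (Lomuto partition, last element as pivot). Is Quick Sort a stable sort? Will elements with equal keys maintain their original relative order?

Trace Quick Sort on the labeled array (the key is the number; the letter only tracks identity):
  Partition indices 0..4 around pivot 4_E -> [2_A, 2_B, 4_C, 1_D, 4_E]
  Partition indices 0..3 around pivot 1_D -> [1_D, 2_B, 4_C, 2_A, 4_E]
  Partition indices 1..3 around pivot 2_A -> [1_D, 2_B, 2_A, 4_C, 4_E]
Final order: [1_D, 2_B, 2_A, 4_C, 4_E]
Equal keys:
  value 2: originally 2_A, 2_B; after sorting 2_B, 2_A -> order changed
  value 4: originally 4_C, 4_E; after sorting 4_C, 4_E -> order preserved
Equal keys were reordered, so Quick Sort is not stable: partition swaps elements across long distances and can reorder equal keys. (One such input is enough; an unstable sort may happen to preserve order on other inputs, but it gives no guarantee.)
Answer: Not stable


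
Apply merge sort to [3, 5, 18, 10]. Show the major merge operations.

Divide and conquer:
  Merge [3] + [5] -> [3, 5]
  Merge [18] + [10] -> [10, 18]
  Merge [3, 5] + [10, 18] -> [3, 5, 10, 18]


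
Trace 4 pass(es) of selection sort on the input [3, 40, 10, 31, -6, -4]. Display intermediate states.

Pass 1: Select minimum -6 at index 4, swap -> [-6, 40, 10, 31, 3, -4]
Pass 2: Select minimum -4 at index 5, swap -> [-6, -4, 10, 31, 3, 40]
Pass 3: Select minimum 3 at index 4, swap -> [-6, -4, 3, 31, 10, 40]
Pass 4: Select minimum 10 at index 4, swap -> [-6, -4, 3, 10, 31, 40]


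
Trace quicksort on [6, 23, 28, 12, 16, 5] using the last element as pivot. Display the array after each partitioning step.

Partition 1: pivot=5 at index 0 -> [5, 23, 28, 12, 16, 6]
Partition 2: pivot=6 at index 1 -> [5, 6, 28, 12, 16, 23]
Partition 3: pivot=23 at index 4 -> [5, 6, 12, 16, 23, 28]
Partition 4: pivot=16 at index 3 -> [5, 6, 12, 16, 23, 28]


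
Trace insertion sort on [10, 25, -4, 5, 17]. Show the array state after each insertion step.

First element 10 is already 'sorted'
Insert 25: shifted 0 elements -> [10, 25, -4, 5, 17]
Insert -4: shifted 2 elements -> [-4, 10, 25, 5, 17]
Insert 5: shifted 2 elements -> [-4, 5, 10, 25, 17]
Insert 17: shifted 1 elements -> [-4, 5, 10, 17, 25]


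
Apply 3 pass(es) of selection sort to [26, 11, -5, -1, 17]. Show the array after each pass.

Pass 1: Select minimum -5 at index 2, swap -> [-5, 11, 26, -1, 17]
Pass 2: Select minimum -1 at index 3, swap -> [-5, -1, 26, 11, 17]
Pass 3: Select minimum 11 at index 3, swap -> [-5, -1, 11, 26, 17]


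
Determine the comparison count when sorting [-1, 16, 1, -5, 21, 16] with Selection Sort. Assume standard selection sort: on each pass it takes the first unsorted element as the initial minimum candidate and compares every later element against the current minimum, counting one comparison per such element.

Pass 1: scan indices 1..5 for the minimum = 5 comparison(s); min is -5, place at index 0 -> [-5, 16, 1, -1, 21, 16]
Pass 2: scan indices 2..5 for the minimum = 4 comparison(s); min is -1, place at index 1 -> [-5, -1, 1, 16, 21, 16]
Pass 3: scan indices 3..5 for the minimum = 3 comparison(s); min is 1, place at index 2 -> [-5, -1, 1, 16, 21, 16]
Pass 4: scan indices 4..5 for the minimum = 2 comparison(s); min is 16, place at index 3 -> [-5, -1, 1, 16, 21, 16]
Pass 5: scan indices 5..5 for the minimum = 1 comparison(s); min is 16, place at index 4 -> [-5, -1, 1, 16, 16, 21]
Selection sort always scans the whole unsorted suffix, so the count is (n-1) + (n-2) + ... + 1 = n(n-1)/2 = 6*5/2 = 15 regardless of the input order.
Total comparisons: 5 + 4 + 3 + 2 + 1 = 15


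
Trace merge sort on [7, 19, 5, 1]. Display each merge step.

Divide and conquer:
  Merge [7] + [19] -> [7, 19]
  Merge [5] + [1] -> [1, 5]
  Merge [7, 19] + [1, 5] -> [1, 5, 7, 19]


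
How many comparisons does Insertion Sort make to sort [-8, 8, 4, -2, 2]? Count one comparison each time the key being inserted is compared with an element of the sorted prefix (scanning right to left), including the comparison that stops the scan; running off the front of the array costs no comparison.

Insert 8: -8 <= 8 (stop) = 1 comparison(s) -> [-8, 8, 4, -2, 2]
Insert 4: 8 > 4 (shift), -8 <= 4 (stop) = 2 comparison(s) -> [-8, 4, 8, -2, 2]
Insert -2: 8 > -2 (shift), 4 > -2 (shift), -8 <= -2 (stop) = 3 comparison(s) -> [-8, -2, 4, 8, 2]
Insert 2: 8 > 2 (shift), 4 > 2 (shift), -2 <= 2 (stop) = 3 comparison(s) -> [-8, -2, 2, 4, 8]
Total comparisons: 1 + 2 + 3 + 3 = 9


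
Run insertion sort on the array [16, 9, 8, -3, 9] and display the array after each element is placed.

First element 16 is already 'sorted'
Insert 9: shifted 1 elements -> [9, 16, 8, -3, 9]
Insert 8: shifted 2 elements -> [8, 9, 16, -3, 9]
Insert -3: shifted 3 elements -> [-3, 8, 9, 16, 9]
Insert 9: shifted 1 elements -> [-3, 8, 9, 9, 16]


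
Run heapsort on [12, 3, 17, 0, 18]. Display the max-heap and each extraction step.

Build heap: [18, 12, 17, 0, 3]
Extract 18: [17, 12, 3, 0, 18]
Extract 17: [12, 0, 3, 17, 18]
Extract 12: [3, 0, 12, 17, 18]
Extract 3: [0, 3, 12, 17, 18]


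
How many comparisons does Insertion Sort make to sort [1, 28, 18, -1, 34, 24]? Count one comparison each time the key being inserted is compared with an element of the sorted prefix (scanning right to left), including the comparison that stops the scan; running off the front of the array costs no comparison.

Insert 28: 1 <= 28 (stop) = 1 comparison(s) -> [1, 28, 18, -1, 34, 24]
Insert 18: 28 > 18 (shift), 1 <= 18 (stop) = 2 comparison(s) -> [1, 18, 28, -1, 34, 24]
Insert -1: 28 > -1 (shift), 18 > -1 (shift), 1 > -1 (shift), reached front = 3 comparison(s) -> [-1, 1, 18, 28, 34, 24]
Insert 34: 28 <= 34 (stop) = 1 comparison(s) -> [-1, 1, 18, 28, 34, 24]
Insert 24: 34 > 24 (shift), 28 > 24 (shift), 18 <= 24 (stop) = 3 comparison(s) -> [-1, 1, 18, 24, 28, 34]
Total comparisons: 1 + 2 + 3 + 1 + 3 = 10


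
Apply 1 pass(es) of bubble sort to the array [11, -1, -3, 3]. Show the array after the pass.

After pass 1: [-1, -3, 3, 11] (3 swaps)
Total swaps: 3


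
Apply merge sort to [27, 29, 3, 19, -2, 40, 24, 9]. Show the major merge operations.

Divide and conquer:
  Merge [27] + [29] -> [27, 29]
  Merge [3] + [19] -> [3, 19]
  Merge [27, 29] + [3, 19] -> [3, 19, 27, 29]
  Merge [-2] + [40] -> [-2, 40]
  Merge [24] + [9] -> [9, 24]
  Merge [-2, 40] + [9, 24] -> [-2, 9, 24, 40]
  Merge [3, 19, 27, 29] + [-2, 9, 24, 40] -> [-2, 3, 9, 19, 24, 27, 29, 40]


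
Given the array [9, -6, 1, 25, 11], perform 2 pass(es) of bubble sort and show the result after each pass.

After pass 1: [-6, 1, 9, 11, 25] (3 swaps)
After pass 2: [-6, 1, 9, 11, 25] (0 swaps)
Total swaps: 3


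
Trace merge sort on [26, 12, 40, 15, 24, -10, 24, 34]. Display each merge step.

Divide and conquer:
  Merge [26] + [12] -> [12, 26]
  Merge [40] + [15] -> [15, 40]
  Merge [12, 26] + [15, 40] -> [12, 15, 26, 40]
  Merge [24] + [-10] -> [-10, 24]
  Merge [24] + [34] -> [24, 34]
  Merge [-10, 24] + [24, 34] -> [-10, 24, 24, 34]
  Merge [12, 15, 26, 40] + [-10, 24, 24, 34] -> [-10, 12, 15, 24, 24, 26, 34, 40]


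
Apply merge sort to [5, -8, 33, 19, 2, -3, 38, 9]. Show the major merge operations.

Divide and conquer:
  Merge [5] + [-8] -> [-8, 5]
  Merge [33] + [19] -> [19, 33]
  Merge [-8, 5] + [19, 33] -> [-8, 5, 19, 33]
  Merge [2] + [-3] -> [-3, 2]
  Merge [38] + [9] -> [9, 38]
  Merge [-3, 2] + [9, 38] -> [-3, 2, 9, 38]
  Merge [-8, 5, 19, 33] + [-3, 2, 9, 38] -> [-8, -3, 2, 5, 9, 19, 33, 38]


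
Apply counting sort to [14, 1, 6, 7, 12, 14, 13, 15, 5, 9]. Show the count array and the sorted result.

Count array: [0, 1, 0, 0, 0, 1, 1, 1, 0, 1, 0, 0, 1, 1, 2, 1]
(count[i] = number of elements equal to i)
Cumulative count: [0, 1, 1, 1, 1, 2, 3, 4, 4, 5, 5, 5, 6, 7, 9, 10]
Sorted: [1, 5, 6, 7, 9, 12, 13, 14, 14, 15]


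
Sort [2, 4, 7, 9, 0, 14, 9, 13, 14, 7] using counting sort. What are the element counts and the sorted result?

Count array: [1, 0, 1, 0, 1, 0, 0, 2, 0, 2, 0, 0, 0, 1, 2]
(count[i] = number of elements equal to i)
Cumulative count: [1, 1, 2, 2, 3, 3, 3, 5, 5, 7, 7, 7, 7, 8, 10]
Sorted: [0, 2, 4, 7, 7, 9, 9, 13, 14, 14]


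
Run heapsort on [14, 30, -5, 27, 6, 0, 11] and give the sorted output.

Build heap: [30, 27, 11, 14, 6, 0, -5]
Extract 30: [27, 14, 11, -5, 6, 0, 30]
Extract 27: [14, 6, 11, -5, 0, 27, 30]
Extract 14: [11, 6, 0, -5, 14, 27, 30]
Extract 11: [6, -5, 0, 11, 14, 27, 30]
Extract 6: [0, -5, 6, 11, 14, 27, 30]
Extract 0: [-5, 0, 6, 11, 14, 27, 30]


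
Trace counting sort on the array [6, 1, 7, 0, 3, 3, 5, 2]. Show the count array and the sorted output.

Count array: [1, 1, 1, 2, 0, 1, 1, 1]
(count[i] = number of elements equal to i)
Cumulative count: [1, 2, 3, 5, 5, 6, 7, 8]
Sorted: [0, 1, 2, 3, 3, 5, 6, 7]


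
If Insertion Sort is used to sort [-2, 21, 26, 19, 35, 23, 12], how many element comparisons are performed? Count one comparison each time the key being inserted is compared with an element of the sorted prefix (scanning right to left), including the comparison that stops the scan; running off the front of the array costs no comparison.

Insert 21: -2 <= 21 (stop) = 1 comparison(s) -> [-2, 21, 26, 19, 35, 23, 12]
Insert 26: 21 <= 26 (stop) = 1 comparison(s) -> [-2, 21, 26, 19, 35, 23, 12]
Insert 19: 26 > 19 (shift), 21 > 19 (shift), -2 <= 19 (stop) = 3 comparison(s) -> [-2, 19, 21, 26, 35, 23, 12]
Insert 35: 26 <= 35 (stop) = 1 comparison(s) -> [-2, 19, 21, 26, 35, 23, 12]
Insert 23: 35 > 23 (shift), 26 > 23 (shift), 21 <= 23 (stop) = 3 comparison(s) -> [-2, 19, 21, 23, 26, 35, 12]
Insert 12: 35 > 12 (shift), 26 > 12 (shift), 23 > 12 (shift), 21 > 12 (shift), 19 > 12 (shift), -2 <= 12 (stop) = 6 comparison(s) -> [-2, 12, 19, 21, 23, 26, 35]
Total comparisons: 1 + 1 + 3 + 1 + 3 + 6 = 15


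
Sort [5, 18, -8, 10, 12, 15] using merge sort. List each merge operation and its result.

Divide and conquer:
  Merge [18] + [-8] -> [-8, 18]
  Merge [5] + [-8, 18] -> [-8, 5, 18]
  Merge [12] + [15] -> [12, 15]
  Merge [10] + [12, 15] -> [10, 12, 15]
  Merge [-8, 5, 18] + [10, 12, 15] -> [-8, 5, 10, 12, 15, 18]


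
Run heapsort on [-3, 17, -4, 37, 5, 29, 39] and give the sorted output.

Build heap: [39, 37, 29, 17, 5, -3, -4]
Extract 39: [37, 17, 29, -4, 5, -3, 39]
Extract 37: [29, 17, -3, -4, 5, 37, 39]
Extract 29: [17, 5, -3, -4, 29, 37, 39]
Extract 17: [5, -4, -3, 17, 29, 37, 39]
Extract 5: [-3, -4, 5, 17, 29, 37, 39]
Extract -3: [-4, -3, 5, 17, 29, 37, 39]


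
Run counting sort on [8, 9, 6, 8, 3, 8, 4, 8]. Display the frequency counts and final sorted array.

Count array: [0, 0, 0, 1, 1, 0, 1, 0, 4, 1]
(count[i] = number of elements equal to i)
Cumulative count: [0, 0, 0, 1, 2, 2, 3, 3, 7, 8]
Sorted: [3, 4, 6, 8, 8, 8, 8, 9]


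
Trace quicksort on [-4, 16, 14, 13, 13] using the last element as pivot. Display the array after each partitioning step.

Partition 1: pivot=13 at index 2 -> [-4, 13, 13, 16, 14]
Partition 2: pivot=13 at index 1 -> [-4, 13, 13, 16, 14]
Partition 3: pivot=14 at index 3 -> [-4, 13, 13, 14, 16]


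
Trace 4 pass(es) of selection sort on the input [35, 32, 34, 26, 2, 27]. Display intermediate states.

Pass 1: Select minimum 2 at index 4, swap -> [2, 32, 34, 26, 35, 27]
Pass 2: Select minimum 26 at index 3, swap -> [2, 26, 34, 32, 35, 27]
Pass 3: Select minimum 27 at index 5, swap -> [2, 26, 27, 32, 35, 34]
Pass 4: Select minimum 32 at index 3, swap -> [2, 26, 27, 32, 35, 34]


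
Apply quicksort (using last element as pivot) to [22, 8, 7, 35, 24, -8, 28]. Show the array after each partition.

Partition 1: pivot=28 at index 5 -> [22, 8, 7, 24, -8, 28, 35]
Partition 2: pivot=-8 at index 0 -> [-8, 8, 7, 24, 22, 28, 35]
Partition 3: pivot=22 at index 3 -> [-8, 8, 7, 22, 24, 28, 35]
Partition 4: pivot=7 at index 1 -> [-8, 7, 8, 22, 24, 28, 35]


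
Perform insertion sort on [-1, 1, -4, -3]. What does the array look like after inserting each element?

First element -1 is already 'sorted'
Insert 1: shifted 0 elements -> [-1, 1, -4, -3]
Insert -4: shifted 2 elements -> [-4, -1, 1, -3]
Insert -3: shifted 2 elements -> [-4, -3, -1, 1]


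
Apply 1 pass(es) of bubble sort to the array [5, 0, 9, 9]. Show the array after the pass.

After pass 1: [0, 5, 9, 9] (1 swaps)
Total swaps: 1


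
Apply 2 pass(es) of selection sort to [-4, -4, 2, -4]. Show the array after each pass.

Pass 1: Select minimum -4 at index 0, swap -> [-4, -4, 2, -4]
Pass 2: Select minimum -4 at index 1, swap -> [-4, -4, 2, -4]


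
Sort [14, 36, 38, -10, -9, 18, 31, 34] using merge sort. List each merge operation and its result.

Divide and conquer:
  Merge [14] + [36] -> [14, 36]
  Merge [38] + [-10] -> [-10, 38]
  Merge [14, 36] + [-10, 38] -> [-10, 14, 36, 38]
  Merge [-9] + [18] -> [-9, 18]
  Merge [31] + [34] -> [31, 34]
  Merge [-9, 18] + [31, 34] -> [-9, 18, 31, 34]
  Merge [-10, 14, 36, 38] + [-9, 18, 31, 34] -> [-10, -9, 14, 18, 31, 34, 36, 38]


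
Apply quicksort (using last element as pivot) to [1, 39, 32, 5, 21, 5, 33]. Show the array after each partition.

Partition 1: pivot=33 at index 5 -> [1, 32, 5, 21, 5, 33, 39]
Partition 2: pivot=5 at index 2 -> [1, 5, 5, 21, 32, 33, 39]
Partition 3: pivot=5 at index 1 -> [1, 5, 5, 21, 32, 33, 39]
Partition 4: pivot=32 at index 4 -> [1, 5, 5, 21, 32, 33, 39]


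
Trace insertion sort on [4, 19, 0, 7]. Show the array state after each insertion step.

First element 4 is already 'sorted'
Insert 19: shifted 0 elements -> [4, 19, 0, 7]
Insert 0: shifted 2 elements -> [0, 4, 19, 7]
Insert 7: shifted 1 elements -> [0, 4, 7, 19]


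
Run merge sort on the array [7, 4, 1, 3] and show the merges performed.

Divide and conquer:
  Merge [7] + [4] -> [4, 7]
  Merge [1] + [3] -> [1, 3]
  Merge [4, 7] + [1, 3] -> [1, 3, 4, 7]


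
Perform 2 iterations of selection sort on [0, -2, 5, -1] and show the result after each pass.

Pass 1: Select minimum -2 at index 1, swap -> [-2, 0, 5, -1]
Pass 2: Select minimum -1 at index 3, swap -> [-2, -1, 5, 0]


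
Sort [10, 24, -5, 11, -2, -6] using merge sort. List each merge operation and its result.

Divide and conquer:
  Merge [24] + [-5] -> [-5, 24]
  Merge [10] + [-5, 24] -> [-5, 10, 24]
  Merge [-2] + [-6] -> [-6, -2]
  Merge [11] + [-6, -2] -> [-6, -2, 11]
  Merge [-5, 10, 24] + [-6, -2, 11] -> [-6, -5, -2, 10, 11, 24]


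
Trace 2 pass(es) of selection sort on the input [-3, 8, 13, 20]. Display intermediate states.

Pass 1: Select minimum -3 at index 0, swap -> [-3, 8, 13, 20]
Pass 2: Select minimum 8 at index 1, swap -> [-3, 8, 13, 20]


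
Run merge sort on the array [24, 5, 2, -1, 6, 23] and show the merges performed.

Divide and conquer:
  Merge [5] + [2] -> [2, 5]
  Merge [24] + [2, 5] -> [2, 5, 24]
  Merge [6] + [23] -> [6, 23]
  Merge [-1] + [6, 23] -> [-1, 6, 23]
  Merge [2, 5, 24] + [-1, 6, 23] -> [-1, 2, 5, 6, 23, 24]


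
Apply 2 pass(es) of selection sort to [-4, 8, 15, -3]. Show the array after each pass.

Pass 1: Select minimum -4 at index 0, swap -> [-4, 8, 15, -3]
Pass 2: Select minimum -3 at index 3, swap -> [-4, -3, 15, 8]


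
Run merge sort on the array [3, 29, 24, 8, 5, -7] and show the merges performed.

Divide and conquer:
  Merge [29] + [24] -> [24, 29]
  Merge [3] + [24, 29] -> [3, 24, 29]
  Merge [5] + [-7] -> [-7, 5]
  Merge [8] + [-7, 5] -> [-7, 5, 8]
  Merge [3, 24, 29] + [-7, 5, 8] -> [-7, 3, 5, 8, 24, 29]


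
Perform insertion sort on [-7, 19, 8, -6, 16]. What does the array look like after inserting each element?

First element -7 is already 'sorted'
Insert 19: shifted 0 elements -> [-7, 19, 8, -6, 16]
Insert 8: shifted 1 elements -> [-7, 8, 19, -6, 16]
Insert -6: shifted 2 elements -> [-7, -6, 8, 19, 16]
Insert 16: shifted 1 elements -> [-7, -6, 8, 16, 19]


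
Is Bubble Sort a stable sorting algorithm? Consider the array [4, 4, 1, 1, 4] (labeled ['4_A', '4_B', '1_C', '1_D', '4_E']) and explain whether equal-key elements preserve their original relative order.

Trace Bubble Sort on the labeled array (the key is the number; the letter only tracks identity):
  After pass 1: [4_A, 1_C, 1_D, 4_B, 4_E]
  After pass 2: [1_C, 1_D, 4_A, 4_B, 4_E]
  After pass 3: [1_C, 1_D, 4_A, 4_B, 4_E] (no swaps, done)
Final order: [1_C, 1_D, 4_A, 4_B, 4_E]
Equal keys:
  value 1: originally 1_C, 1_D; after sorting 1_C, 1_D -> order preserved
  value 4: originally 4_A, 4_B, 4_E; after sorting 4_A, 4_B, 4_E -> order preserved
All equal keys kept their original relative order. Bubble Sort is stable: it only swaps adjacent elements when the left one is strictly greater, so equal keys never move past each other.
Answer: Stable


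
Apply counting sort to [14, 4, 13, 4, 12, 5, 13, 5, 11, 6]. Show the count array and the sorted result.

Count array: [0, 0, 0, 0, 2, 2, 1, 0, 0, 0, 0, 1, 1, 2, 1]
(count[i] = number of elements equal to i)
Cumulative count: [0, 0, 0, 0, 2, 4, 5, 5, 5, 5, 5, 6, 7, 9, 10]
Sorted: [4, 4, 5, 5, 6, 11, 12, 13, 13, 14]


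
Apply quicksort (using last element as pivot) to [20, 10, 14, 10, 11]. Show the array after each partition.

Partition 1: pivot=11 at index 2 -> [10, 10, 11, 20, 14]
Partition 2: pivot=10 at index 1 -> [10, 10, 11, 20, 14]
Partition 3: pivot=14 at index 3 -> [10, 10, 11, 14, 20]


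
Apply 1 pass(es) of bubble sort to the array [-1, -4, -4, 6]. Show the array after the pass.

After pass 1: [-4, -4, -1, 6] (2 swaps)
Total swaps: 2


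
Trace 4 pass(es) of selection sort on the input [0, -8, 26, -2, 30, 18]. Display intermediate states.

Pass 1: Select minimum -8 at index 1, swap -> [-8, 0, 26, -2, 30, 18]
Pass 2: Select minimum -2 at index 3, swap -> [-8, -2, 26, 0, 30, 18]
Pass 3: Select minimum 0 at index 3, swap -> [-8, -2, 0, 26, 30, 18]
Pass 4: Select minimum 18 at index 5, swap -> [-8, -2, 0, 18, 30, 26]


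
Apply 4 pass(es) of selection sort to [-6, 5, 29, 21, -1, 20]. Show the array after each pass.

Pass 1: Select minimum -6 at index 0, swap -> [-6, 5, 29, 21, -1, 20]
Pass 2: Select minimum -1 at index 4, swap -> [-6, -1, 29, 21, 5, 20]
Pass 3: Select minimum 5 at index 4, swap -> [-6, -1, 5, 21, 29, 20]
Pass 4: Select minimum 20 at index 5, swap -> [-6, -1, 5, 20, 29, 21]


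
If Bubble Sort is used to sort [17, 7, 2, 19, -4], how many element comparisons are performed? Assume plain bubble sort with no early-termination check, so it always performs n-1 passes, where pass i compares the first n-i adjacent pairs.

Pass 1: compare adjacent pairs (0,1)..(3,4) = 4 comparison(s), 3 swap(s) -> [7, 2, 17, -4, 19]
Pass 2: compare adjacent pairs (0,1)..(2,3) = 3 comparison(s), 2 swap(s) -> [2, 7, -4, 17, 19]
Pass 3: compare adjacent pairs (0,1)..(1,2) = 2 comparison(s), 1 swap(s) -> [2, -4, 7, 17, 19]
Pass 4: compare adjacent pairs (0,1)..(0,1) = 1 comparison(s), 1 swap(s) -> [-4, 2, 7, 17, 19]
Total comparisons: 4 + 3 + 2 + 1 = 10
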